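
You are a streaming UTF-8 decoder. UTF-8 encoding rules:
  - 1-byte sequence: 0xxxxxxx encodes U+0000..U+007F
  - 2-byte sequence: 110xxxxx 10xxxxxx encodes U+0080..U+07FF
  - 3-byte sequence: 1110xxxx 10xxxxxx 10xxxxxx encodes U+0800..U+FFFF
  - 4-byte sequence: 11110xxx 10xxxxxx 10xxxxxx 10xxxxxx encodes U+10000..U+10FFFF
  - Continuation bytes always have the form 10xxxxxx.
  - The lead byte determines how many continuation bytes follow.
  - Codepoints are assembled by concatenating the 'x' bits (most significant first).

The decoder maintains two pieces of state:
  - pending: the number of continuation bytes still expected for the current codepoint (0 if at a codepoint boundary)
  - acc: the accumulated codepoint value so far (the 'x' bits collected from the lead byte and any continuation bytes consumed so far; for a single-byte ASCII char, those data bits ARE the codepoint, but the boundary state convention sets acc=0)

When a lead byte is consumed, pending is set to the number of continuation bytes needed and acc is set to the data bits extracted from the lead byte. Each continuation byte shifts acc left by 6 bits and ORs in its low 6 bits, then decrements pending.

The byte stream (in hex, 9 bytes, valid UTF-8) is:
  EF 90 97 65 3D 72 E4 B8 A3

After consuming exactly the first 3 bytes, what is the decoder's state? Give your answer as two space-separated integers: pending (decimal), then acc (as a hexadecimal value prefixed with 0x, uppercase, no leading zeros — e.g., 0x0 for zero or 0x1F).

Byte[0]=EF: 3-byte lead. pending=2, acc=0xF
Byte[1]=90: continuation. acc=(acc<<6)|0x10=0x3D0, pending=1
Byte[2]=97: continuation. acc=(acc<<6)|0x17=0xF417, pending=0

Answer: 0 0xF417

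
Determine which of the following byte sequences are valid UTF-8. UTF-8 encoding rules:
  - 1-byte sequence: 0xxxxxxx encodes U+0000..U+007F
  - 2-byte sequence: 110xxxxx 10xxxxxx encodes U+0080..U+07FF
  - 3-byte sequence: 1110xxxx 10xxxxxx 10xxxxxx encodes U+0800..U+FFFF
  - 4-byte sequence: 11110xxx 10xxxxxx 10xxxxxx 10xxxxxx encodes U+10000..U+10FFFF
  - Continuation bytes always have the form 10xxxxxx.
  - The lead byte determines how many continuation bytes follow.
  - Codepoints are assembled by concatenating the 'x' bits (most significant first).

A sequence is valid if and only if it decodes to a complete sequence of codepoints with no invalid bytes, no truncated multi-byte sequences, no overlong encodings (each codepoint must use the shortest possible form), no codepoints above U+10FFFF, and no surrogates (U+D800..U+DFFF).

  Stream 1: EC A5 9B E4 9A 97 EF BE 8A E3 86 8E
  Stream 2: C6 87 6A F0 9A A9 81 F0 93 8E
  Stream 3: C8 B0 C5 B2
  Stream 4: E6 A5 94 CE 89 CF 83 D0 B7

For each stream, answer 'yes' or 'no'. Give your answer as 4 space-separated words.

Answer: yes no yes yes

Derivation:
Stream 1: decodes cleanly. VALID
Stream 2: error at byte offset 10. INVALID
Stream 3: decodes cleanly. VALID
Stream 4: decodes cleanly. VALID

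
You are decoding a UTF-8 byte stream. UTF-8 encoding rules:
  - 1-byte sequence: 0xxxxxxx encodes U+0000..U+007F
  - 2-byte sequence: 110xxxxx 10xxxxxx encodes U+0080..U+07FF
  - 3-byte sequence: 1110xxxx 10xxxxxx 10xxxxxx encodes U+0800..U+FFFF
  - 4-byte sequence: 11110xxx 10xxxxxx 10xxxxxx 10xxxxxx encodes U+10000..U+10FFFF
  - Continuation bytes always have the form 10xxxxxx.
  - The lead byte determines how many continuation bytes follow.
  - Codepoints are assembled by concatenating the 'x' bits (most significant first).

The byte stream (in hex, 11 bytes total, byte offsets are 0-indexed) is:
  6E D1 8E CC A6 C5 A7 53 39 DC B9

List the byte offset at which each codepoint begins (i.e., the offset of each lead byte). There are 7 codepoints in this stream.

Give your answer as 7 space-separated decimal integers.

Answer: 0 1 3 5 7 8 9

Derivation:
Byte[0]=6E: 1-byte ASCII. cp=U+006E
Byte[1]=D1: 2-byte lead, need 1 cont bytes. acc=0x11
Byte[2]=8E: continuation. acc=(acc<<6)|0x0E=0x44E
Completed: cp=U+044E (starts at byte 1)
Byte[3]=CC: 2-byte lead, need 1 cont bytes. acc=0xC
Byte[4]=A6: continuation. acc=(acc<<6)|0x26=0x326
Completed: cp=U+0326 (starts at byte 3)
Byte[5]=C5: 2-byte lead, need 1 cont bytes. acc=0x5
Byte[6]=A7: continuation. acc=(acc<<6)|0x27=0x167
Completed: cp=U+0167 (starts at byte 5)
Byte[7]=53: 1-byte ASCII. cp=U+0053
Byte[8]=39: 1-byte ASCII. cp=U+0039
Byte[9]=DC: 2-byte lead, need 1 cont bytes. acc=0x1C
Byte[10]=B9: continuation. acc=(acc<<6)|0x39=0x739
Completed: cp=U+0739 (starts at byte 9)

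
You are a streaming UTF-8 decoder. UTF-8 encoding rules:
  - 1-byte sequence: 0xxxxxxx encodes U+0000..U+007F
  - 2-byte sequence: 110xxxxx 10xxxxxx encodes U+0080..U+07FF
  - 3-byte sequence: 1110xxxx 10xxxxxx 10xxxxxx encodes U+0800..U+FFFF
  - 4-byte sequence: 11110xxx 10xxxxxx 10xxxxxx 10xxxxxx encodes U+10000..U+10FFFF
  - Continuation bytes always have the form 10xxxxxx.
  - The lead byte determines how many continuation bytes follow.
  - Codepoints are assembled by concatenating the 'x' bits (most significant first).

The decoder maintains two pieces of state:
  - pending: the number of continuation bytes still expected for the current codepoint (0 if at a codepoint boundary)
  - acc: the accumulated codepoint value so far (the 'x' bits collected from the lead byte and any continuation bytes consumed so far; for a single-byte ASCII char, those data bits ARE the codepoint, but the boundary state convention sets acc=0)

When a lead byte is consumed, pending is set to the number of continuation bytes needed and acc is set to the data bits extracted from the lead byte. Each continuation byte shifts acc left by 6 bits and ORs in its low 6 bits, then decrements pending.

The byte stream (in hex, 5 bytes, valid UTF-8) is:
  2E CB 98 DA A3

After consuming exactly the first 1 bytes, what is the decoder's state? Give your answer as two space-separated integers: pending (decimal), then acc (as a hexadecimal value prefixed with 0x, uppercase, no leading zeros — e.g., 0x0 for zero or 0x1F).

Answer: 0 0x0

Derivation:
Byte[0]=2E: 1-byte. pending=0, acc=0x0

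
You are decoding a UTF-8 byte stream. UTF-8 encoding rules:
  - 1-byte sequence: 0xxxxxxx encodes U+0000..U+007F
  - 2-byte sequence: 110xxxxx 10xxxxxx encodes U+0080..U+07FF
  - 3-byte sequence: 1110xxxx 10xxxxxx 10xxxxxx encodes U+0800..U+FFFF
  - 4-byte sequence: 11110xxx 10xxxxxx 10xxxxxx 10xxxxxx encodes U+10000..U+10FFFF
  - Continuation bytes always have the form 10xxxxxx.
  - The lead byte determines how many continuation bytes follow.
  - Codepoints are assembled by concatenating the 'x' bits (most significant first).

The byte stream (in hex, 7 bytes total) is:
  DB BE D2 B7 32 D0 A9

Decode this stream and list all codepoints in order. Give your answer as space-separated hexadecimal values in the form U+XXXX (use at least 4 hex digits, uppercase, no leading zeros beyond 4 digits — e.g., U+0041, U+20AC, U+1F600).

Answer: U+06FE U+04B7 U+0032 U+0429

Derivation:
Byte[0]=DB: 2-byte lead, need 1 cont bytes. acc=0x1B
Byte[1]=BE: continuation. acc=(acc<<6)|0x3E=0x6FE
Completed: cp=U+06FE (starts at byte 0)
Byte[2]=D2: 2-byte lead, need 1 cont bytes. acc=0x12
Byte[3]=B7: continuation. acc=(acc<<6)|0x37=0x4B7
Completed: cp=U+04B7 (starts at byte 2)
Byte[4]=32: 1-byte ASCII. cp=U+0032
Byte[5]=D0: 2-byte lead, need 1 cont bytes. acc=0x10
Byte[6]=A9: continuation. acc=(acc<<6)|0x29=0x429
Completed: cp=U+0429 (starts at byte 5)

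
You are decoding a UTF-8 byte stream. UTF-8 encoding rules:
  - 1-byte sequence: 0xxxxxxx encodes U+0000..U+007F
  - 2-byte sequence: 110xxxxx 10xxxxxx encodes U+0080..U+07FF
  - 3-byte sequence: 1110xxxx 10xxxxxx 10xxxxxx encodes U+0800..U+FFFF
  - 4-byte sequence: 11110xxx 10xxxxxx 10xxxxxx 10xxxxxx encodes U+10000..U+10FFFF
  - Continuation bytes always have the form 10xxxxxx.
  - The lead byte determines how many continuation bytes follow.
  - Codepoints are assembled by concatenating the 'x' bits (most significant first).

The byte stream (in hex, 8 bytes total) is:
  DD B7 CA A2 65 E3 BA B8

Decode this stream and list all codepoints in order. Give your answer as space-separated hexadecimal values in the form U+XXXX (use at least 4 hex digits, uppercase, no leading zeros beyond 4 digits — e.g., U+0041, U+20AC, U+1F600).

Answer: U+0777 U+02A2 U+0065 U+3EB8

Derivation:
Byte[0]=DD: 2-byte lead, need 1 cont bytes. acc=0x1D
Byte[1]=B7: continuation. acc=(acc<<6)|0x37=0x777
Completed: cp=U+0777 (starts at byte 0)
Byte[2]=CA: 2-byte lead, need 1 cont bytes. acc=0xA
Byte[3]=A2: continuation. acc=(acc<<6)|0x22=0x2A2
Completed: cp=U+02A2 (starts at byte 2)
Byte[4]=65: 1-byte ASCII. cp=U+0065
Byte[5]=E3: 3-byte lead, need 2 cont bytes. acc=0x3
Byte[6]=BA: continuation. acc=(acc<<6)|0x3A=0xFA
Byte[7]=B8: continuation. acc=(acc<<6)|0x38=0x3EB8
Completed: cp=U+3EB8 (starts at byte 5)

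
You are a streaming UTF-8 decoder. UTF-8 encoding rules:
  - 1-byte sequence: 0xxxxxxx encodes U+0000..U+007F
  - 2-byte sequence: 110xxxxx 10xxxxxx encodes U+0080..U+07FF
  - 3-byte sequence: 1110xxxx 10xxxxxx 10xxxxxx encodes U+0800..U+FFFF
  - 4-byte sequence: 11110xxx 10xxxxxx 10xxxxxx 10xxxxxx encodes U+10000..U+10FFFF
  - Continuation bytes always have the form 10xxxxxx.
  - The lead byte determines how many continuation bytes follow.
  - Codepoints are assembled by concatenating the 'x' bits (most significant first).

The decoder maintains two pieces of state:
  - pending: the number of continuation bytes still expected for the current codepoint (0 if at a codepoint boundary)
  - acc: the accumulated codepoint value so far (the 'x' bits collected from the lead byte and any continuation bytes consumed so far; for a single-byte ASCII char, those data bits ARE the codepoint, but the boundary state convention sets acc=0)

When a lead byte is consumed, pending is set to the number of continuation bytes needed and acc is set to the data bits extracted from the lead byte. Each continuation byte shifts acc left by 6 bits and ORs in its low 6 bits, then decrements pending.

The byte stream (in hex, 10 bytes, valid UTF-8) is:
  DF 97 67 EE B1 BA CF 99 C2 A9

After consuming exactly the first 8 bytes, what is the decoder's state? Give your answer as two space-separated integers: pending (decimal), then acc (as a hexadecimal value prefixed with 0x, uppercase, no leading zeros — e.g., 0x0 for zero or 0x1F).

Byte[0]=DF: 2-byte lead. pending=1, acc=0x1F
Byte[1]=97: continuation. acc=(acc<<6)|0x17=0x7D7, pending=0
Byte[2]=67: 1-byte. pending=0, acc=0x0
Byte[3]=EE: 3-byte lead. pending=2, acc=0xE
Byte[4]=B1: continuation. acc=(acc<<6)|0x31=0x3B1, pending=1
Byte[5]=BA: continuation. acc=(acc<<6)|0x3A=0xEC7A, pending=0
Byte[6]=CF: 2-byte lead. pending=1, acc=0xF
Byte[7]=99: continuation. acc=(acc<<6)|0x19=0x3D9, pending=0

Answer: 0 0x3D9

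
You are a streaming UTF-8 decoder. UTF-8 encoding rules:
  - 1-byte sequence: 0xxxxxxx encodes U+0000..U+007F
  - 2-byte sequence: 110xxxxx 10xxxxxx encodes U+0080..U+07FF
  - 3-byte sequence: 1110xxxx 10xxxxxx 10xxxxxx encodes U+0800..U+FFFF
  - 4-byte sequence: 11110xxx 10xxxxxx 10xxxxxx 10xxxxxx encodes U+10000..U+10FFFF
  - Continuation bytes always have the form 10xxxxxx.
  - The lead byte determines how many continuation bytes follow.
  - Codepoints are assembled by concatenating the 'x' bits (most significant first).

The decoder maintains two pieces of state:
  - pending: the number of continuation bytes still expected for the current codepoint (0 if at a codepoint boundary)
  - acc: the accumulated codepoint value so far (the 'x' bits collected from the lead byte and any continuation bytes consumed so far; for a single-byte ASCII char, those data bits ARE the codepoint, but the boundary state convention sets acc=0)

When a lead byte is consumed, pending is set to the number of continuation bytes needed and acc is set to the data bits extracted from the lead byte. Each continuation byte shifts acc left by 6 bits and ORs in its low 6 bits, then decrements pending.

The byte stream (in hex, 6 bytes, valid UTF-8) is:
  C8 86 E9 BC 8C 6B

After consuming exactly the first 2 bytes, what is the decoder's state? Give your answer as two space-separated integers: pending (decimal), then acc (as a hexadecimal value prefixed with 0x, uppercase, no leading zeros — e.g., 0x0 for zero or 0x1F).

Byte[0]=C8: 2-byte lead. pending=1, acc=0x8
Byte[1]=86: continuation. acc=(acc<<6)|0x06=0x206, pending=0

Answer: 0 0x206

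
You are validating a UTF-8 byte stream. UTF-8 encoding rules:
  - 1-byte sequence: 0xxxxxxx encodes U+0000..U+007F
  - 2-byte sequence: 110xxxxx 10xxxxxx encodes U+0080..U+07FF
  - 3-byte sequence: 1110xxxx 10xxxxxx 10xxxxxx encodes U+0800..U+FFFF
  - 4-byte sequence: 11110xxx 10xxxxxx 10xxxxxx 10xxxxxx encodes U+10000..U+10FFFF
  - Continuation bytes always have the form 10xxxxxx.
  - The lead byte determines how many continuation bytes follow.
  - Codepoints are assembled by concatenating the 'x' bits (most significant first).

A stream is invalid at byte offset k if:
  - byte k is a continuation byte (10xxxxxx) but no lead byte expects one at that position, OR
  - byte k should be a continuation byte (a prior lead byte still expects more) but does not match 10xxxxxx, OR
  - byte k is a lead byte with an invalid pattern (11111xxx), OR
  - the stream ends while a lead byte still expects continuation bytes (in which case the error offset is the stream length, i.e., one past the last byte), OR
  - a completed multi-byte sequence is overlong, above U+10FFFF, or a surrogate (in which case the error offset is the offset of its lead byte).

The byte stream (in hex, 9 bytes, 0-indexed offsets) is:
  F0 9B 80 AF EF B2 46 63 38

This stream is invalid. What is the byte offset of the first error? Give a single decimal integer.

Byte[0]=F0: 4-byte lead, need 3 cont bytes. acc=0x0
Byte[1]=9B: continuation. acc=(acc<<6)|0x1B=0x1B
Byte[2]=80: continuation. acc=(acc<<6)|0x00=0x6C0
Byte[3]=AF: continuation. acc=(acc<<6)|0x2F=0x1B02F
Completed: cp=U+1B02F (starts at byte 0)
Byte[4]=EF: 3-byte lead, need 2 cont bytes. acc=0xF
Byte[5]=B2: continuation. acc=(acc<<6)|0x32=0x3F2
Byte[6]=46: expected 10xxxxxx continuation. INVALID

Answer: 6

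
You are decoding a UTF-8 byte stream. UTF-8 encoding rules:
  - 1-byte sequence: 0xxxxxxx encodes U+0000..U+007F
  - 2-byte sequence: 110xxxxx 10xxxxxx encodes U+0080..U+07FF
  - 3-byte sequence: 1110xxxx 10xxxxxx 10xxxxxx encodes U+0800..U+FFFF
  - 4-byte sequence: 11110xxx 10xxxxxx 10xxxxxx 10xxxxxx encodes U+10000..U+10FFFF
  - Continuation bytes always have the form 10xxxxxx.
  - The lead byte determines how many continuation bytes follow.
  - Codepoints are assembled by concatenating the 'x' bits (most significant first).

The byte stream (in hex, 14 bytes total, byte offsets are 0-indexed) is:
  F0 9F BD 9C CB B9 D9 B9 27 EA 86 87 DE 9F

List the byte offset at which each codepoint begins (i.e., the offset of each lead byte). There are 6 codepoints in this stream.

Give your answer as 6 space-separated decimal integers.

Answer: 0 4 6 8 9 12

Derivation:
Byte[0]=F0: 4-byte lead, need 3 cont bytes. acc=0x0
Byte[1]=9F: continuation. acc=(acc<<6)|0x1F=0x1F
Byte[2]=BD: continuation. acc=(acc<<6)|0x3D=0x7FD
Byte[3]=9C: continuation. acc=(acc<<6)|0x1C=0x1FF5C
Completed: cp=U+1FF5C (starts at byte 0)
Byte[4]=CB: 2-byte lead, need 1 cont bytes. acc=0xB
Byte[5]=B9: continuation. acc=(acc<<6)|0x39=0x2F9
Completed: cp=U+02F9 (starts at byte 4)
Byte[6]=D9: 2-byte lead, need 1 cont bytes. acc=0x19
Byte[7]=B9: continuation. acc=(acc<<6)|0x39=0x679
Completed: cp=U+0679 (starts at byte 6)
Byte[8]=27: 1-byte ASCII. cp=U+0027
Byte[9]=EA: 3-byte lead, need 2 cont bytes. acc=0xA
Byte[10]=86: continuation. acc=(acc<<6)|0x06=0x286
Byte[11]=87: continuation. acc=(acc<<6)|0x07=0xA187
Completed: cp=U+A187 (starts at byte 9)
Byte[12]=DE: 2-byte lead, need 1 cont bytes. acc=0x1E
Byte[13]=9F: continuation. acc=(acc<<6)|0x1F=0x79F
Completed: cp=U+079F (starts at byte 12)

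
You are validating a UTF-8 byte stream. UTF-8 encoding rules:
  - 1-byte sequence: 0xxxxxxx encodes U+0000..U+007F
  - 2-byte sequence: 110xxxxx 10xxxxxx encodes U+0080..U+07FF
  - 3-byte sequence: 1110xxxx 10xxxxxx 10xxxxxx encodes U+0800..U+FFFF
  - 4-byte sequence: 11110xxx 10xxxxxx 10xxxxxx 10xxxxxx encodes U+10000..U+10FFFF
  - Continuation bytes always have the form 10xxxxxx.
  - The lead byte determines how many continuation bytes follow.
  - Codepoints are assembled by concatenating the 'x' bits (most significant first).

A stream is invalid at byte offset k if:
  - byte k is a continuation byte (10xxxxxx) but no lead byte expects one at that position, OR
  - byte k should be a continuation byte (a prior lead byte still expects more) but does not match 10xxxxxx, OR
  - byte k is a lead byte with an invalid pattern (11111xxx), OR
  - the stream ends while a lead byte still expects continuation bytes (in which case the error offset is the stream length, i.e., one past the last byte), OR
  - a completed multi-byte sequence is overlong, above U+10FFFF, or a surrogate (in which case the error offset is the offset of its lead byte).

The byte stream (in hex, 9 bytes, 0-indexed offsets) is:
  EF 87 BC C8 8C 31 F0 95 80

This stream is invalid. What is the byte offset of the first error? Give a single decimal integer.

Answer: 9

Derivation:
Byte[0]=EF: 3-byte lead, need 2 cont bytes. acc=0xF
Byte[1]=87: continuation. acc=(acc<<6)|0x07=0x3C7
Byte[2]=BC: continuation. acc=(acc<<6)|0x3C=0xF1FC
Completed: cp=U+F1FC (starts at byte 0)
Byte[3]=C8: 2-byte lead, need 1 cont bytes. acc=0x8
Byte[4]=8C: continuation. acc=(acc<<6)|0x0C=0x20C
Completed: cp=U+020C (starts at byte 3)
Byte[5]=31: 1-byte ASCII. cp=U+0031
Byte[6]=F0: 4-byte lead, need 3 cont bytes. acc=0x0
Byte[7]=95: continuation. acc=(acc<<6)|0x15=0x15
Byte[8]=80: continuation. acc=(acc<<6)|0x00=0x540
Byte[9]: stream ended, expected continuation. INVALID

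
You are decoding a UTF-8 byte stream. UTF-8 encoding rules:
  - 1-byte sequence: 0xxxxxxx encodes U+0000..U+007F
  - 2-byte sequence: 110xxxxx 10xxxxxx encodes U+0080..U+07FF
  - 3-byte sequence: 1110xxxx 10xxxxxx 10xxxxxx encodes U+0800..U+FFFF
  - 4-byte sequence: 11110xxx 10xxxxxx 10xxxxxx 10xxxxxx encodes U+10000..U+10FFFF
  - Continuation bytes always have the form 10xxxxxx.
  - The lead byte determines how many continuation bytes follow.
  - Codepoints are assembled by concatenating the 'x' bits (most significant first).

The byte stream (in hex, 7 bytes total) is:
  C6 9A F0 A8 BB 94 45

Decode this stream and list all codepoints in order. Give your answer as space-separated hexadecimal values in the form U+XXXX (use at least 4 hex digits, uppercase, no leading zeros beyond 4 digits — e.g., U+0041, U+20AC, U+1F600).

Byte[0]=C6: 2-byte lead, need 1 cont bytes. acc=0x6
Byte[1]=9A: continuation. acc=(acc<<6)|0x1A=0x19A
Completed: cp=U+019A (starts at byte 0)
Byte[2]=F0: 4-byte lead, need 3 cont bytes. acc=0x0
Byte[3]=A8: continuation. acc=(acc<<6)|0x28=0x28
Byte[4]=BB: continuation. acc=(acc<<6)|0x3B=0xA3B
Byte[5]=94: continuation. acc=(acc<<6)|0x14=0x28ED4
Completed: cp=U+28ED4 (starts at byte 2)
Byte[6]=45: 1-byte ASCII. cp=U+0045

Answer: U+019A U+28ED4 U+0045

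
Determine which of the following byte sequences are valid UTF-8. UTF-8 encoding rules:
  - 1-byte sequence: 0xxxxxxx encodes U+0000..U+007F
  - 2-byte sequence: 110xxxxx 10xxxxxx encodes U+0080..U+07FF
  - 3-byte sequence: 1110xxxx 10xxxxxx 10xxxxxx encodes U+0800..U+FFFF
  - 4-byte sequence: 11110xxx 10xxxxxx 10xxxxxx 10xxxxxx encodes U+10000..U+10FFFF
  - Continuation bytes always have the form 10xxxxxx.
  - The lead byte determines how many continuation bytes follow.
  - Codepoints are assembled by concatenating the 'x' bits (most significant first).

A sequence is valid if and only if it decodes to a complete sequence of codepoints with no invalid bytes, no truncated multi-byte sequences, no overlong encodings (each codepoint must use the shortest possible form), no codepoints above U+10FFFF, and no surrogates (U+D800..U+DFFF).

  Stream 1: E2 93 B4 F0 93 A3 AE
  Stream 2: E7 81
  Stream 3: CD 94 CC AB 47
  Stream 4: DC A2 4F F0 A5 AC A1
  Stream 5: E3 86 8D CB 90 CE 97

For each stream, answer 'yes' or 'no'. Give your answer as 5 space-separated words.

Stream 1: decodes cleanly. VALID
Stream 2: error at byte offset 2. INVALID
Stream 3: decodes cleanly. VALID
Stream 4: decodes cleanly. VALID
Stream 5: decodes cleanly. VALID

Answer: yes no yes yes yes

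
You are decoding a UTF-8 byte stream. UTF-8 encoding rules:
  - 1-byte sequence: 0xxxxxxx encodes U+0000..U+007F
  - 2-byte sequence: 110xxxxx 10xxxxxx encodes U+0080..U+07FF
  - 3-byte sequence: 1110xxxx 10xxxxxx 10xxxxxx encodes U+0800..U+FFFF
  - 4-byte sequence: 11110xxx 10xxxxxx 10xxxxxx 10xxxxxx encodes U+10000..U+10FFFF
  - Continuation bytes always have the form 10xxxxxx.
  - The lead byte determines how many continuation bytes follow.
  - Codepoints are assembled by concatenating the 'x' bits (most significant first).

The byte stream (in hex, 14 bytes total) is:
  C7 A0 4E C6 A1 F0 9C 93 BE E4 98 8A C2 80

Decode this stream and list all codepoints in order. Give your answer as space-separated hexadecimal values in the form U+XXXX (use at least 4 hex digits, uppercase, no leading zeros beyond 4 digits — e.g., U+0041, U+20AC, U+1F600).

Answer: U+01E0 U+004E U+01A1 U+1C4FE U+460A U+0080

Derivation:
Byte[0]=C7: 2-byte lead, need 1 cont bytes. acc=0x7
Byte[1]=A0: continuation. acc=(acc<<6)|0x20=0x1E0
Completed: cp=U+01E0 (starts at byte 0)
Byte[2]=4E: 1-byte ASCII. cp=U+004E
Byte[3]=C6: 2-byte lead, need 1 cont bytes. acc=0x6
Byte[4]=A1: continuation. acc=(acc<<6)|0x21=0x1A1
Completed: cp=U+01A1 (starts at byte 3)
Byte[5]=F0: 4-byte lead, need 3 cont bytes. acc=0x0
Byte[6]=9C: continuation. acc=(acc<<6)|0x1C=0x1C
Byte[7]=93: continuation. acc=(acc<<6)|0x13=0x713
Byte[8]=BE: continuation. acc=(acc<<6)|0x3E=0x1C4FE
Completed: cp=U+1C4FE (starts at byte 5)
Byte[9]=E4: 3-byte lead, need 2 cont bytes. acc=0x4
Byte[10]=98: continuation. acc=(acc<<6)|0x18=0x118
Byte[11]=8A: continuation. acc=(acc<<6)|0x0A=0x460A
Completed: cp=U+460A (starts at byte 9)
Byte[12]=C2: 2-byte lead, need 1 cont bytes. acc=0x2
Byte[13]=80: continuation. acc=(acc<<6)|0x00=0x80
Completed: cp=U+0080 (starts at byte 12)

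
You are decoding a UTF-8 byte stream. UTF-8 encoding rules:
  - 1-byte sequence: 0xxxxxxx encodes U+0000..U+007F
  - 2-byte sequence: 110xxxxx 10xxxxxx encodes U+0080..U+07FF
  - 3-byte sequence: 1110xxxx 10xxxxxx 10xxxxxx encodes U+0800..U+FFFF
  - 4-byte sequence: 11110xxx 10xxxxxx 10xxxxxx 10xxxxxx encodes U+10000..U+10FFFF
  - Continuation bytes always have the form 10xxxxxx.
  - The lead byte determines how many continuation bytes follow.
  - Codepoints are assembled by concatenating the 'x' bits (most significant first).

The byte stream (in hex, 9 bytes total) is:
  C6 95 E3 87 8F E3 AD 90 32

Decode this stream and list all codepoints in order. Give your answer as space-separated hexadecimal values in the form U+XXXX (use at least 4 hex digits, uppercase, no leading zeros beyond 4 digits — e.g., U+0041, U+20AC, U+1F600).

Byte[0]=C6: 2-byte lead, need 1 cont bytes. acc=0x6
Byte[1]=95: continuation. acc=(acc<<6)|0x15=0x195
Completed: cp=U+0195 (starts at byte 0)
Byte[2]=E3: 3-byte lead, need 2 cont bytes. acc=0x3
Byte[3]=87: continuation. acc=(acc<<6)|0x07=0xC7
Byte[4]=8F: continuation. acc=(acc<<6)|0x0F=0x31CF
Completed: cp=U+31CF (starts at byte 2)
Byte[5]=E3: 3-byte lead, need 2 cont bytes. acc=0x3
Byte[6]=AD: continuation. acc=(acc<<6)|0x2D=0xED
Byte[7]=90: continuation. acc=(acc<<6)|0x10=0x3B50
Completed: cp=U+3B50 (starts at byte 5)
Byte[8]=32: 1-byte ASCII. cp=U+0032

Answer: U+0195 U+31CF U+3B50 U+0032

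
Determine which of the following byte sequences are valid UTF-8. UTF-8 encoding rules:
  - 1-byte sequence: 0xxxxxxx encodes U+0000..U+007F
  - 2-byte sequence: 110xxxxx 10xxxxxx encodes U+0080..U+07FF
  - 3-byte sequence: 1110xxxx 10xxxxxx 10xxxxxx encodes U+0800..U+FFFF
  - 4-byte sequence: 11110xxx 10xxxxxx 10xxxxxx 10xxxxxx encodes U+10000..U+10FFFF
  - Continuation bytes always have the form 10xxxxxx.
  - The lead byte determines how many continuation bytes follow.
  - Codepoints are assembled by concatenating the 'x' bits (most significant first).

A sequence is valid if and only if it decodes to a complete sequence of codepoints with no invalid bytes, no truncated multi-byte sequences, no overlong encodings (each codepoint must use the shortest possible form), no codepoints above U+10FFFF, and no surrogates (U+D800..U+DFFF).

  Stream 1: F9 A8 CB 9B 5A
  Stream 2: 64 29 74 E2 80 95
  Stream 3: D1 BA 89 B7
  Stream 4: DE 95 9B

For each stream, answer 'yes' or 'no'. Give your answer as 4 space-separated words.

Answer: no yes no no

Derivation:
Stream 1: error at byte offset 0. INVALID
Stream 2: decodes cleanly. VALID
Stream 3: error at byte offset 2. INVALID
Stream 4: error at byte offset 2. INVALID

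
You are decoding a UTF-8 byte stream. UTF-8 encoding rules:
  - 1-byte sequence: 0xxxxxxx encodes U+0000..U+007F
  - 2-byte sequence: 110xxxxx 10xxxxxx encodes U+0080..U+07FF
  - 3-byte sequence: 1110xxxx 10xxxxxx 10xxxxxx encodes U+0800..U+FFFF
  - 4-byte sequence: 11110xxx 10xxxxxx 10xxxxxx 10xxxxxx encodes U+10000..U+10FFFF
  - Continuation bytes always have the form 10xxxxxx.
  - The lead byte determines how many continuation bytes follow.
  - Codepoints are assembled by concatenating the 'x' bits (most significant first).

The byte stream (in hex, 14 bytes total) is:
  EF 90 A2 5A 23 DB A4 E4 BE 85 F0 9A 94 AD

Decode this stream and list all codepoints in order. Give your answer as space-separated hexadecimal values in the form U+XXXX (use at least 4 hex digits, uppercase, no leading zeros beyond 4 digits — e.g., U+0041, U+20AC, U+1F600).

Answer: U+F422 U+005A U+0023 U+06E4 U+4F85 U+1A52D

Derivation:
Byte[0]=EF: 3-byte lead, need 2 cont bytes. acc=0xF
Byte[1]=90: continuation. acc=(acc<<6)|0x10=0x3D0
Byte[2]=A2: continuation. acc=(acc<<6)|0x22=0xF422
Completed: cp=U+F422 (starts at byte 0)
Byte[3]=5A: 1-byte ASCII. cp=U+005A
Byte[4]=23: 1-byte ASCII. cp=U+0023
Byte[5]=DB: 2-byte lead, need 1 cont bytes. acc=0x1B
Byte[6]=A4: continuation. acc=(acc<<6)|0x24=0x6E4
Completed: cp=U+06E4 (starts at byte 5)
Byte[7]=E4: 3-byte lead, need 2 cont bytes. acc=0x4
Byte[8]=BE: continuation. acc=(acc<<6)|0x3E=0x13E
Byte[9]=85: continuation. acc=(acc<<6)|0x05=0x4F85
Completed: cp=U+4F85 (starts at byte 7)
Byte[10]=F0: 4-byte lead, need 3 cont bytes. acc=0x0
Byte[11]=9A: continuation. acc=(acc<<6)|0x1A=0x1A
Byte[12]=94: continuation. acc=(acc<<6)|0x14=0x694
Byte[13]=AD: continuation. acc=(acc<<6)|0x2D=0x1A52D
Completed: cp=U+1A52D (starts at byte 10)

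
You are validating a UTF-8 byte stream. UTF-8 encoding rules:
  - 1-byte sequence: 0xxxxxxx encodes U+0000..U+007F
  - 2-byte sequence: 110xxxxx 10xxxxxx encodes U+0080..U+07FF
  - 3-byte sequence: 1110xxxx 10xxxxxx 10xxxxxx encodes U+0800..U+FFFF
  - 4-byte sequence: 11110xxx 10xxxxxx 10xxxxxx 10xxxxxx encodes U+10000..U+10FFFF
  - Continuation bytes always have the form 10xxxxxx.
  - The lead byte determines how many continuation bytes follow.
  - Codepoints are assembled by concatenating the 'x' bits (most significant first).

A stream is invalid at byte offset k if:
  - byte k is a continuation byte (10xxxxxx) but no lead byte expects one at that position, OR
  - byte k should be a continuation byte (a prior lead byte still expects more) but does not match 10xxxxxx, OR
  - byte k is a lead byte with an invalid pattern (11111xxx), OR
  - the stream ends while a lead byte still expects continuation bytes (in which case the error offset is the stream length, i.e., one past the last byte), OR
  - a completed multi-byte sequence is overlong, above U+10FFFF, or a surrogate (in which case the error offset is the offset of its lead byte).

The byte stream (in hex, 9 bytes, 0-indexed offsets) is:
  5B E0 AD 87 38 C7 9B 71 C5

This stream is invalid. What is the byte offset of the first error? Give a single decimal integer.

Answer: 9

Derivation:
Byte[0]=5B: 1-byte ASCII. cp=U+005B
Byte[1]=E0: 3-byte lead, need 2 cont bytes. acc=0x0
Byte[2]=AD: continuation. acc=(acc<<6)|0x2D=0x2D
Byte[3]=87: continuation. acc=(acc<<6)|0x07=0xB47
Completed: cp=U+0B47 (starts at byte 1)
Byte[4]=38: 1-byte ASCII. cp=U+0038
Byte[5]=C7: 2-byte lead, need 1 cont bytes. acc=0x7
Byte[6]=9B: continuation. acc=(acc<<6)|0x1B=0x1DB
Completed: cp=U+01DB (starts at byte 5)
Byte[7]=71: 1-byte ASCII. cp=U+0071
Byte[8]=C5: 2-byte lead, need 1 cont bytes. acc=0x5
Byte[9]: stream ended, expected continuation. INVALID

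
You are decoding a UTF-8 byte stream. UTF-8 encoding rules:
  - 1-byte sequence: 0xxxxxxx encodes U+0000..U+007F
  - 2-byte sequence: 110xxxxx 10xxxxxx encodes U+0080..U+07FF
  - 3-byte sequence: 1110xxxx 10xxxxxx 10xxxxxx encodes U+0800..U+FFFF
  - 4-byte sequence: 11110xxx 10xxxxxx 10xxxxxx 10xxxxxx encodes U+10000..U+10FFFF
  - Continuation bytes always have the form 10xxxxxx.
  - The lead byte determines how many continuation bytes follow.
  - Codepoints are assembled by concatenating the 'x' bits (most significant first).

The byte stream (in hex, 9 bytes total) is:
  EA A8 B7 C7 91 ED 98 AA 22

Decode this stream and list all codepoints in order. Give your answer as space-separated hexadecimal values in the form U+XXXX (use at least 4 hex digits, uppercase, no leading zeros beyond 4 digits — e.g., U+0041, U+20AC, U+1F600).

Answer: U+AA37 U+01D1 U+D62A U+0022

Derivation:
Byte[0]=EA: 3-byte lead, need 2 cont bytes. acc=0xA
Byte[1]=A8: continuation. acc=(acc<<6)|0x28=0x2A8
Byte[2]=B7: continuation. acc=(acc<<6)|0x37=0xAA37
Completed: cp=U+AA37 (starts at byte 0)
Byte[3]=C7: 2-byte lead, need 1 cont bytes. acc=0x7
Byte[4]=91: continuation. acc=(acc<<6)|0x11=0x1D1
Completed: cp=U+01D1 (starts at byte 3)
Byte[5]=ED: 3-byte lead, need 2 cont bytes. acc=0xD
Byte[6]=98: continuation. acc=(acc<<6)|0x18=0x358
Byte[7]=AA: continuation. acc=(acc<<6)|0x2A=0xD62A
Completed: cp=U+D62A (starts at byte 5)
Byte[8]=22: 1-byte ASCII. cp=U+0022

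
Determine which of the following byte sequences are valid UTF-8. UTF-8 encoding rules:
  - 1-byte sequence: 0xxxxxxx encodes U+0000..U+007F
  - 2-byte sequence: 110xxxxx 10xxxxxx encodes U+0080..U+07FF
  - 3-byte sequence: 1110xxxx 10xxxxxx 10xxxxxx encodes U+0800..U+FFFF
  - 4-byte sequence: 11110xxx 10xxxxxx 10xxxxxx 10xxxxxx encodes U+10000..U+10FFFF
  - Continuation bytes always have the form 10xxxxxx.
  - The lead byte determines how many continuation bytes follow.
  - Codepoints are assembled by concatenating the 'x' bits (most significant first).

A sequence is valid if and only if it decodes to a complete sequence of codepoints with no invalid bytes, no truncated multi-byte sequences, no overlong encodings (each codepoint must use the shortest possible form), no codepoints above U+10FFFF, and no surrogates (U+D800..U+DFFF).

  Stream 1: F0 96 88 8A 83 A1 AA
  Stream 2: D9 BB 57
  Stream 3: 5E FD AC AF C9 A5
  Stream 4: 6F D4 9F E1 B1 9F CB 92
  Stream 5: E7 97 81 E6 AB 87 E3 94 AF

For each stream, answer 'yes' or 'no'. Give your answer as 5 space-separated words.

Stream 1: error at byte offset 4. INVALID
Stream 2: decodes cleanly. VALID
Stream 3: error at byte offset 1. INVALID
Stream 4: decodes cleanly. VALID
Stream 5: decodes cleanly. VALID

Answer: no yes no yes yes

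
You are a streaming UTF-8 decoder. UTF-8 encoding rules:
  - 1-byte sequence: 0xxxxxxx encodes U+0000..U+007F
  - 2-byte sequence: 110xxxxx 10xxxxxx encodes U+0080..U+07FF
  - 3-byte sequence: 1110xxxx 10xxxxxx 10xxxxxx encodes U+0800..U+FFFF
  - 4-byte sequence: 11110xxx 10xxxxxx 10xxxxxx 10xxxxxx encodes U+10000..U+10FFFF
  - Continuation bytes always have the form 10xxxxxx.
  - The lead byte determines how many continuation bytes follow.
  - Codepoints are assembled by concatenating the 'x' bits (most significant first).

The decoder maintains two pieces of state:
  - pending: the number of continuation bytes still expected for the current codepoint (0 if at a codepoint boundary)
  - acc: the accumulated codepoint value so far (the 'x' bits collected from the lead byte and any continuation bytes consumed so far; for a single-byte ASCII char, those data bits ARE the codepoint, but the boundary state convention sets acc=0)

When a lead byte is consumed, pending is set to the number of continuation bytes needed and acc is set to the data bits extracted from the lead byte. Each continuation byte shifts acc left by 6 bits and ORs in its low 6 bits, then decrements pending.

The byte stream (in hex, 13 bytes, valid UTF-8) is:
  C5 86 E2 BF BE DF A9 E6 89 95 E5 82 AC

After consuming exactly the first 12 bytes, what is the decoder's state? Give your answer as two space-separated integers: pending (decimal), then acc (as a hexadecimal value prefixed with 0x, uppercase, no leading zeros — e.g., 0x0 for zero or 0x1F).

Byte[0]=C5: 2-byte lead. pending=1, acc=0x5
Byte[1]=86: continuation. acc=(acc<<6)|0x06=0x146, pending=0
Byte[2]=E2: 3-byte lead. pending=2, acc=0x2
Byte[3]=BF: continuation. acc=(acc<<6)|0x3F=0xBF, pending=1
Byte[4]=BE: continuation. acc=(acc<<6)|0x3E=0x2FFE, pending=0
Byte[5]=DF: 2-byte lead. pending=1, acc=0x1F
Byte[6]=A9: continuation. acc=(acc<<6)|0x29=0x7E9, pending=0
Byte[7]=E6: 3-byte lead. pending=2, acc=0x6
Byte[8]=89: continuation. acc=(acc<<6)|0x09=0x189, pending=1
Byte[9]=95: continuation. acc=(acc<<6)|0x15=0x6255, pending=0
Byte[10]=E5: 3-byte lead. pending=2, acc=0x5
Byte[11]=82: continuation. acc=(acc<<6)|0x02=0x142, pending=1

Answer: 1 0x142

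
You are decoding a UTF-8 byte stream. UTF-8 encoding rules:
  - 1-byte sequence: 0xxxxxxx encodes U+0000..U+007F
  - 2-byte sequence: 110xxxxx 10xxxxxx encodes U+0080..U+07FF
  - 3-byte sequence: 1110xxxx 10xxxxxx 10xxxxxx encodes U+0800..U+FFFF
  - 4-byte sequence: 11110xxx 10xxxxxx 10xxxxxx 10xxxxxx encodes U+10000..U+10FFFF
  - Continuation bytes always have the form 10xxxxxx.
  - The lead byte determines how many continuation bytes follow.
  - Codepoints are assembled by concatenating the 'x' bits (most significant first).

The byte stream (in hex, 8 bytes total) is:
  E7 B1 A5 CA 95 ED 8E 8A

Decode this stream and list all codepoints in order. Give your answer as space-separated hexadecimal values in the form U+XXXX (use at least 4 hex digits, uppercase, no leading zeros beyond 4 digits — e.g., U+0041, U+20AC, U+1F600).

Answer: U+7C65 U+0295 U+D38A

Derivation:
Byte[0]=E7: 3-byte lead, need 2 cont bytes. acc=0x7
Byte[1]=B1: continuation. acc=(acc<<6)|0x31=0x1F1
Byte[2]=A5: continuation. acc=(acc<<6)|0x25=0x7C65
Completed: cp=U+7C65 (starts at byte 0)
Byte[3]=CA: 2-byte lead, need 1 cont bytes. acc=0xA
Byte[4]=95: continuation. acc=(acc<<6)|0x15=0x295
Completed: cp=U+0295 (starts at byte 3)
Byte[5]=ED: 3-byte lead, need 2 cont bytes. acc=0xD
Byte[6]=8E: continuation. acc=(acc<<6)|0x0E=0x34E
Byte[7]=8A: continuation. acc=(acc<<6)|0x0A=0xD38A
Completed: cp=U+D38A (starts at byte 5)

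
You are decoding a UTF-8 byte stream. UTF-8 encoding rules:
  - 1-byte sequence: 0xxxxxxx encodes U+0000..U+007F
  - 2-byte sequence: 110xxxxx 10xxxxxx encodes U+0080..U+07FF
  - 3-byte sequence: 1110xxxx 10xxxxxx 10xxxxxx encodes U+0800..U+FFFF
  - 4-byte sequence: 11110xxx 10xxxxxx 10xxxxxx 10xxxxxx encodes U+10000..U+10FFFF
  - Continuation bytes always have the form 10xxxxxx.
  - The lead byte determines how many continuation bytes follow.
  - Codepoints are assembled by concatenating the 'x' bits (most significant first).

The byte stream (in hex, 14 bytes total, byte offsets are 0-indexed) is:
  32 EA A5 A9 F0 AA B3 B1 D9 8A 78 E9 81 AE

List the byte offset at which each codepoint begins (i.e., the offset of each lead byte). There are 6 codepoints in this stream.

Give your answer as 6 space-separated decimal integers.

Answer: 0 1 4 8 10 11

Derivation:
Byte[0]=32: 1-byte ASCII. cp=U+0032
Byte[1]=EA: 3-byte lead, need 2 cont bytes. acc=0xA
Byte[2]=A5: continuation. acc=(acc<<6)|0x25=0x2A5
Byte[3]=A9: continuation. acc=(acc<<6)|0x29=0xA969
Completed: cp=U+A969 (starts at byte 1)
Byte[4]=F0: 4-byte lead, need 3 cont bytes. acc=0x0
Byte[5]=AA: continuation. acc=(acc<<6)|0x2A=0x2A
Byte[6]=B3: continuation. acc=(acc<<6)|0x33=0xAB3
Byte[7]=B1: continuation. acc=(acc<<6)|0x31=0x2ACF1
Completed: cp=U+2ACF1 (starts at byte 4)
Byte[8]=D9: 2-byte lead, need 1 cont bytes. acc=0x19
Byte[9]=8A: continuation. acc=(acc<<6)|0x0A=0x64A
Completed: cp=U+064A (starts at byte 8)
Byte[10]=78: 1-byte ASCII. cp=U+0078
Byte[11]=E9: 3-byte lead, need 2 cont bytes. acc=0x9
Byte[12]=81: continuation. acc=(acc<<6)|0x01=0x241
Byte[13]=AE: continuation. acc=(acc<<6)|0x2E=0x906E
Completed: cp=U+906E (starts at byte 11)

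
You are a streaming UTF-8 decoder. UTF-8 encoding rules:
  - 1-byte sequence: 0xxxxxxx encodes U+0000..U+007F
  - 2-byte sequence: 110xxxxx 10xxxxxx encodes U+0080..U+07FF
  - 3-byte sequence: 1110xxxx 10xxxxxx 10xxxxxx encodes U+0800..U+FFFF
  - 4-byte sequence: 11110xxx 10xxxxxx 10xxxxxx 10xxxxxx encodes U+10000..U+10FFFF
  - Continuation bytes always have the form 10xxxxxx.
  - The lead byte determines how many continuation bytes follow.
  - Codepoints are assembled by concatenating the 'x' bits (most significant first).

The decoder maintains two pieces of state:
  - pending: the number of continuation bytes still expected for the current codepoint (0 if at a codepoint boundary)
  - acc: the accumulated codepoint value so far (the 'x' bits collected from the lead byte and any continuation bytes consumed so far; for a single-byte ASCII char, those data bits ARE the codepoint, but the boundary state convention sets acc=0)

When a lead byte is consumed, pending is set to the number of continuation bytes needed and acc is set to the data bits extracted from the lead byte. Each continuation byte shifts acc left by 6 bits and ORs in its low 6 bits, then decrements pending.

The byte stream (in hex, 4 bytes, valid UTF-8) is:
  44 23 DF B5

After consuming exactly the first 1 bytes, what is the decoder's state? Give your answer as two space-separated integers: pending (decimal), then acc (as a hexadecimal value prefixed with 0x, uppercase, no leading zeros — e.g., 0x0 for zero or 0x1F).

Byte[0]=44: 1-byte. pending=0, acc=0x0

Answer: 0 0x0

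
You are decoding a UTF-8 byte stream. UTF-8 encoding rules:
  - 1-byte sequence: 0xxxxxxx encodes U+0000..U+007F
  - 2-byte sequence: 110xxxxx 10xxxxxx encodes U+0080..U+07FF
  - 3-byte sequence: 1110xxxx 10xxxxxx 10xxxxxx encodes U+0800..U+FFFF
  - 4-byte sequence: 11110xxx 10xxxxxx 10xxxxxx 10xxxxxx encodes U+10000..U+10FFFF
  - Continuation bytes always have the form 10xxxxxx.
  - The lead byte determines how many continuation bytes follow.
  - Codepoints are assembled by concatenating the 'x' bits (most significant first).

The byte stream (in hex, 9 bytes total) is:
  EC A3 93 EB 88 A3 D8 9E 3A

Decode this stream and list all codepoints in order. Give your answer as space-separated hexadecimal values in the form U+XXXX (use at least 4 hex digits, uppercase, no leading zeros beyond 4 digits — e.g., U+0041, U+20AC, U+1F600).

Answer: U+C8D3 U+B223 U+061E U+003A

Derivation:
Byte[0]=EC: 3-byte lead, need 2 cont bytes. acc=0xC
Byte[1]=A3: continuation. acc=(acc<<6)|0x23=0x323
Byte[2]=93: continuation. acc=(acc<<6)|0x13=0xC8D3
Completed: cp=U+C8D3 (starts at byte 0)
Byte[3]=EB: 3-byte lead, need 2 cont bytes. acc=0xB
Byte[4]=88: continuation. acc=(acc<<6)|0x08=0x2C8
Byte[5]=A3: continuation. acc=(acc<<6)|0x23=0xB223
Completed: cp=U+B223 (starts at byte 3)
Byte[6]=D8: 2-byte lead, need 1 cont bytes. acc=0x18
Byte[7]=9E: continuation. acc=(acc<<6)|0x1E=0x61E
Completed: cp=U+061E (starts at byte 6)
Byte[8]=3A: 1-byte ASCII. cp=U+003A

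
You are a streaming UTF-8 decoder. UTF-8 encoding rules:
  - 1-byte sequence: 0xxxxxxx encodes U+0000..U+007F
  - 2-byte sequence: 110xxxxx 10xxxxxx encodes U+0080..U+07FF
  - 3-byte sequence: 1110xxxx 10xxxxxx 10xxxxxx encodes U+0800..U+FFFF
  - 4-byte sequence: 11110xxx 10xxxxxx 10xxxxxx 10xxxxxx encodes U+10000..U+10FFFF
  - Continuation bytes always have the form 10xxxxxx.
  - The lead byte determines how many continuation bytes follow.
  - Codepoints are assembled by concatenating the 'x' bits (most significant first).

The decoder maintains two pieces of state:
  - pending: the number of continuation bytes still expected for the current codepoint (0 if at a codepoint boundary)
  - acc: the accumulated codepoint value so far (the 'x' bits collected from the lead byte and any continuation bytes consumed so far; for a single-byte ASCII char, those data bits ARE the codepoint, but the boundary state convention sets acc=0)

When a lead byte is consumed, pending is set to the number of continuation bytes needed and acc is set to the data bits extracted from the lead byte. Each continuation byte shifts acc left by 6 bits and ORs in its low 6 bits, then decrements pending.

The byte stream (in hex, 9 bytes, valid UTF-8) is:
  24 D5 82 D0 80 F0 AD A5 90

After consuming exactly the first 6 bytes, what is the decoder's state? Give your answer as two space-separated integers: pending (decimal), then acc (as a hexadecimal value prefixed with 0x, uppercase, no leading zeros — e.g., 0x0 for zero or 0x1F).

Answer: 3 0x0

Derivation:
Byte[0]=24: 1-byte. pending=0, acc=0x0
Byte[1]=D5: 2-byte lead. pending=1, acc=0x15
Byte[2]=82: continuation. acc=(acc<<6)|0x02=0x542, pending=0
Byte[3]=D0: 2-byte lead. pending=1, acc=0x10
Byte[4]=80: continuation. acc=(acc<<6)|0x00=0x400, pending=0
Byte[5]=F0: 4-byte lead. pending=3, acc=0x0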